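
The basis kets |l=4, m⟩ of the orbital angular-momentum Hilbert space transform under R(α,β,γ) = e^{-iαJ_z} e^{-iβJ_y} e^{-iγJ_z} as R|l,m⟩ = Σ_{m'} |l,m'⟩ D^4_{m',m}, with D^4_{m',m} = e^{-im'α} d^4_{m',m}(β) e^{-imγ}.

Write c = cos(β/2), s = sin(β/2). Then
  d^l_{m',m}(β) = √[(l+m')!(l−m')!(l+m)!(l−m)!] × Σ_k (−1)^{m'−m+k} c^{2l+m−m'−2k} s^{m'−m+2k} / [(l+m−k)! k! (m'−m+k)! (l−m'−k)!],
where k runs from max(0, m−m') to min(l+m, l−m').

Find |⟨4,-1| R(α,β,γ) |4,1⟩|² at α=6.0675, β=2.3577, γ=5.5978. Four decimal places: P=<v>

P=0.1538

D^4_{-1,1}(6.0675,2.3577,5.5978) = e^{-i·-1·6.0675}·d^4_{-1,1}(2.3577)·e^{-i·1·5.5978}. Compute d first:
With c≡cos(β/2)=0.381988 and s≡sin(β/2)=0.924167, N=[6·120·120·6]^{1/2}=720.000000
k∈{2,3,4,5} keeps every argument non-negative
  k=2: (−1)^0·720.0000/(72)·0.3820^6·0.9242^2 = +0.026534
  k=3: (−1)^1·720.0000/(24)·0.3820^4·0.9242^4 = -0.465931
  k=4: (−1)^2·720.0000/(48)·0.3820^2·0.9242^6 = +1.363622
  k=5: (−1)^3·720.0000/(720)·0.3820^0·0.9242^8 = -0.532114
d^4_{-1,1}(2.3577) = +0.026534 -0.465931 +1.363622 -0.532114 = +0.392110
|D^4_{-1,1}|² = |d^4_{-1,1}(β)|² = (+0.392110)² = 0.153751 (the z-rotation phases have unit modulus)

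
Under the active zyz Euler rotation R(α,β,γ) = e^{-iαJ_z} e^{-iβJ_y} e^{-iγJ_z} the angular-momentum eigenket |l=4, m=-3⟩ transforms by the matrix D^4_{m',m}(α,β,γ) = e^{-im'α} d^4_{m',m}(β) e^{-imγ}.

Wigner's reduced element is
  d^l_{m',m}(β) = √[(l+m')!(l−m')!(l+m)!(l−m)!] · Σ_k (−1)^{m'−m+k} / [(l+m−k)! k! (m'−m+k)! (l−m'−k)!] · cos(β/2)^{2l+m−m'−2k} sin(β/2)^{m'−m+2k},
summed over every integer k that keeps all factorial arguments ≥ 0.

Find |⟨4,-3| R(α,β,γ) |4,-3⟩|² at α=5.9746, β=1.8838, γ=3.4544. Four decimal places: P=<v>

P=0.0307

D^4_{-3,-3}(5.9746,1.8838,3.4544) = e^{-i·-3·5.9746}·d^4_{-3,-3}(1.8838)·e^{-i·-3·3.4544}. Compute d first:
With c≡cos(β/2)=0.588253 and s≡sin(β/2)=0.808677, N=[1·5040·1·5040]^{1/2}=5040.000000
k∈{0,1} keeps every argument non-negative
  k=0: (−1)^0·5040.0000/(5040)·0.5883^8·0.8087^0 = +0.014339
  k=1: (−1)^1·5040.0000/(720)·0.5883^6·0.8087^2 = -0.189684
d^4_{-3,-3}(1.8838) = +0.014339 -0.189684 = -0.175346
|D^4_{-3,-3}|² = |d^4_{-3,-3}(β)|² = (-0.175346)² = 0.030746 (the z-rotation phases have unit modulus)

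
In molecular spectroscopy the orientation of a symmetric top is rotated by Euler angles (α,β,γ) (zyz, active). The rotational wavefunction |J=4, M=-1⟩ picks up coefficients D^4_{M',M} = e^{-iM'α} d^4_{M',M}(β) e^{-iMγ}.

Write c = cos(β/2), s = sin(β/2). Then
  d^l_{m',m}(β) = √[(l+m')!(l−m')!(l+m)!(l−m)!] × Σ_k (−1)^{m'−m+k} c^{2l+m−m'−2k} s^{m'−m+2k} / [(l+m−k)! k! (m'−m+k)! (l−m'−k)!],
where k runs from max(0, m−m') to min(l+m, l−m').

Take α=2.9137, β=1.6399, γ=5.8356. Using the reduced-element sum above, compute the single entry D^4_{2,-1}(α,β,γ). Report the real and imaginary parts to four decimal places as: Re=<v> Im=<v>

Re=0.2671 Im=0.0022

Split into d^4_{2,-1}(β=1.6399) × two z-phases.
With c≡cos(β/2)=0.682258 and s≡sin(β/2)=0.731112, N=[720·2·6·120]^{1/2}=1018.233765
k: max(0,(-1)−(2))=0 … min(4+(-1),4−(2))=2
  k=0: (−1)^3·1018.2338/(72)·0.6823^5·0.7311^3 = -0.816975
  k=1: (−1)^4·1018.2338/(48)·0.6823^3·0.7311^5 = +1.407247
  k=2: (−1)^5·1018.2338/(240)·0.6823^1·0.7311^7 = -0.323200
d^4_{2,-1}(1.6399) = -0.816975 +1.407247 -0.323200 = +0.267073
Phases: e^{-i·(2)·2.9137}=+0.897916+0.440168i, e^{-i·(-1)·5.8356}=+0.901495-0.432790i ⇒ D=+0.267064+0.002190i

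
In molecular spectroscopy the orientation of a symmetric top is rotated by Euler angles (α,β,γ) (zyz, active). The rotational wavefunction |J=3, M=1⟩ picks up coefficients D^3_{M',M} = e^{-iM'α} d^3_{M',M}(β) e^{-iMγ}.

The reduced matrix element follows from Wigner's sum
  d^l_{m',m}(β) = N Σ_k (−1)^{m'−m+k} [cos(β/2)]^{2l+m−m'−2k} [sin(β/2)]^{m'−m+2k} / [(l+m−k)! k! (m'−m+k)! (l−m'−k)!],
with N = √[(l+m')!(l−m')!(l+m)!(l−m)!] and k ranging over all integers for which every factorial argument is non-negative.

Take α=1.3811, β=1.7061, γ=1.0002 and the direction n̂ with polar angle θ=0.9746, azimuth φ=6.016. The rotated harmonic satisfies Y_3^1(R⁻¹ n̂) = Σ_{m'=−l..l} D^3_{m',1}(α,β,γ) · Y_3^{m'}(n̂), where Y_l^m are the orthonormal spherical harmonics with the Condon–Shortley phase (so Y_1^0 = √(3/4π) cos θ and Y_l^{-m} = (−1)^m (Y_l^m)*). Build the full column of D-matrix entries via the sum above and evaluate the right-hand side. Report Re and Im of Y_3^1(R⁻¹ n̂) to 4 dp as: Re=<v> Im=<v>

Need the full column D^3_{m',1} for m'=−3..3 at α=1.3811, β=1.7061, γ=1.0002.
cos(β/2)=0.657689, sin(β/2)=0.753290
d^3_{-3,1}: single k=4 term ⇒ +0.539430;  D = -0.539429-0.000813i
d^3_{-2,1}: k∈[3..4] ⇒ +0.769090 -0.504465 = +0.264626;  D = -0.050290+0.259803i
d^3_{-1,1}: k∈[2..4] ⇒ +0.637026 -1.114241 +0.182714 = -0.294501;  D = -0.273394-0.109483i
d^3_{0,1}: k∈[1..3] ⇒ +0.321111 -1.263745 +0.552614 = -0.390020;  D = -0.210663+0.328233i
d^3_{1,1}: k∈[0..2] ⇒ +0.080932 -0.849368 +0.835681 = +0.067246;  D = -0.048728-0.046341i
d^3_{2,1}: k∈[0..1] ⇒ -0.293132 +0.769090 = +0.475958;  D = -0.387149+0.276861i
d^3_{3,1}: single k=0 term ⇒ +0.411198;  D = +0.171832+0.373575i
Y_3^{m'}(θ=0.9746,φ=6.016) and Σ D·Y over m':
  (-0.5394-0.0008i)·(+0.1644+0.1698i)  (-0.0503+0.2598i)·(+0.3381+0.2001i)  (-0.2734-0.1095i)·(+0.1487+0.0407i)  (-0.2107+0.3282i)·(-0.2983+0.0000i)  (-0.0487-0.0463i)·(-0.1487+0.0407i)  (-0.3871+0.2769i)·(+0.3381-0.2001i)  (+0.1718+0.3736i)·(-0.1644+0.1698i)
Y_3^1(R⁻¹ n̂) = -0.288987+0.004479i

Re=-0.2890 Im=0.0045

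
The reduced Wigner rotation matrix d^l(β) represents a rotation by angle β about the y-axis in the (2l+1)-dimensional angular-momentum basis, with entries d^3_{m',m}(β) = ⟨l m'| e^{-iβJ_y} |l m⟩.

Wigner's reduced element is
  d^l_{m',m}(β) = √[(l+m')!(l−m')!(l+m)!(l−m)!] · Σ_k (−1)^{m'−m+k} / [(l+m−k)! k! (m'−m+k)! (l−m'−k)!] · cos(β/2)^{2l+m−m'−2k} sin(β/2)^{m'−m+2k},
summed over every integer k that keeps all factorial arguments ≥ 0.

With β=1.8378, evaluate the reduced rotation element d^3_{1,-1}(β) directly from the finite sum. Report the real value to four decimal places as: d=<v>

d^3_{1,-1}(β=1.8378) via Wigner's sum:
With c≡cos(β/2)=0.606695 and s≡sin(β/2)=0.794935, N=[24·2·2·24]^{1/2}=48.000000
k: max(0,(-1)−(1))=0 … min(3+(-1),3−(1))=2
  k=0: (−1)^2·48.0000/(8)·0.6067^4·0.7949^2 = +0.513684
  k=1: (−1)^3·48.0000/(6)·0.6067^2·0.7949^4 = -1.175863
  k=2: (−1)^4·48.0000/(48)·0.6067^0·0.7949^6 = +0.252342
d^3_{1,-1}(1.8378) = +0.513684 -1.175863 +0.252342 = -0.409838

d=-0.4098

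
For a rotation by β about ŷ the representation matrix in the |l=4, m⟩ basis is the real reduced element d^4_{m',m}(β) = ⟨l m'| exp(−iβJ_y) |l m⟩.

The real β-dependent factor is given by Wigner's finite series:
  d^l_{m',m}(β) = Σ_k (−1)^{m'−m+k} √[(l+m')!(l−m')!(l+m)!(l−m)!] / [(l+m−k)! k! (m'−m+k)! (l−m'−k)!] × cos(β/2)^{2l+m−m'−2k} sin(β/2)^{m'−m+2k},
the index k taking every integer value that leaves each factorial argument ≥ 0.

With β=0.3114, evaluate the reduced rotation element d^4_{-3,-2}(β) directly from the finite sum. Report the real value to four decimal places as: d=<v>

d=0.4935

d^4_{-3,-2}(β=0.3114) via Wigner's sum:
With c≡cos(β/2)=0.987903 and s≡sin(β/2)=0.155072, N=[1·5040·2·720]^{1/2}=2693.993318
k∈{1,2} keeps every argument non-negative
  k=1: (−1)^0·2693.9933/(720)·0.9879^7·0.1551^1 = +0.532841
  k=2: (−1)^1·2693.9933/(240)·0.9879^5·0.1551^3 = -0.039387
d^4_{-3,-2}(0.3114) = +0.532841 -0.039387 = +0.493453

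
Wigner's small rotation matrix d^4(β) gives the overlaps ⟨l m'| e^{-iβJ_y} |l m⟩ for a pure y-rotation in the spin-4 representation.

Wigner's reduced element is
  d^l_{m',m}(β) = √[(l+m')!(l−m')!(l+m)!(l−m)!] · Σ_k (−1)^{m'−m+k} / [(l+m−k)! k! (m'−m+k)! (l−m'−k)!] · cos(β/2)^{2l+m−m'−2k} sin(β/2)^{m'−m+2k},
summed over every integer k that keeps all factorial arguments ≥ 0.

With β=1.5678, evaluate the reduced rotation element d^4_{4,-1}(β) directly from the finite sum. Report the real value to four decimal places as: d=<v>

d^4_{4,-1}(β=1.5678) via Wigner's sum:
Half-angle: c=0.708165, s=0.706047. N=√(40320·1·6·120)=5387.986637
k∈{0} keeps every argument non-negative
  k=0: (−1)^5·5387.9866/(720)·0.7082^3·0.7060^5 = -0.466299
d^4_{4,-1}(1.5678) = -0.466299

d=-0.4663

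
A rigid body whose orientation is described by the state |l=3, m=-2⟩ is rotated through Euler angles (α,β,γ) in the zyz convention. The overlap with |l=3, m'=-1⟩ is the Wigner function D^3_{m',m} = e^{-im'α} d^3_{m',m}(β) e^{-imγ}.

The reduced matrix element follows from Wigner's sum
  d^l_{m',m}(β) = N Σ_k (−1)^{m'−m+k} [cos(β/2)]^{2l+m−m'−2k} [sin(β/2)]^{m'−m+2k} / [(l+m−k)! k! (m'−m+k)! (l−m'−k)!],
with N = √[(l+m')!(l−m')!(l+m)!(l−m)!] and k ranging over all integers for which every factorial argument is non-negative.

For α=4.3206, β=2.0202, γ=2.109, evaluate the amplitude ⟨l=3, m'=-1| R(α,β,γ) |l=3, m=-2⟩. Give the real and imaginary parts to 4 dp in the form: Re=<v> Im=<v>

First d^3_{-1,-2}(β=2.0202), then the phase factors e^{-i(-1)α} and e^{-i(-2)γ}:
c=cos(2.0202/2)=0.531776, s=sin(2.0202/2)=0.846885; N=√[2·24·1·120]=75.894664
k: max(0,(-2)−(-1))=0 … min(3+(-2),3−(-1))=1
  k=0: (−1)^1·75.8947/(24)·0.5318^5·0.8469^1 = -0.113885
  k=1: (−1)^2·75.8947/(12)·0.5318^3·0.8469^3 = +0.577683
d^3_{-1,-2}(2.0202) = -0.113885 +0.577683 = +0.463798
Phases: e^{-i·(-1)·4.3206}=-0.381842-0.924227i, e^{-i·(-2)·2.109}=-0.474494-0.880259i ⇒ D=-0.293295+0.359286i

Re=-0.2933 Im=0.3593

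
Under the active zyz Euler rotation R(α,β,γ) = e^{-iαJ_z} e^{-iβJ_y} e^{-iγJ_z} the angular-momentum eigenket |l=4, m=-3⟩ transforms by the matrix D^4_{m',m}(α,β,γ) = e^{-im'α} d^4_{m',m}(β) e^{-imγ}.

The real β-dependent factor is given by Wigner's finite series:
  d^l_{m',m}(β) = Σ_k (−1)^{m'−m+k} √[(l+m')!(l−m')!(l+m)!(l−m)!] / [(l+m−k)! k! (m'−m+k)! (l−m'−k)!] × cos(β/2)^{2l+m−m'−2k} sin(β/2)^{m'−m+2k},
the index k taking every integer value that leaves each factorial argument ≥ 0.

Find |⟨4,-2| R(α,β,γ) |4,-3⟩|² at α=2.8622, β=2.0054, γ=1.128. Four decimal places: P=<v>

First d^4_{-2,-3}(β=2.0054), then the phase factors e^{-i(-2)α} and e^{-i(-3)γ}:
With c≡cos(β/2)=0.538028 and s≡sin(β/2)=0.842927, N=[2·720·1·5040]^{1/2}=2693.993318
k∈{0,1} keeps every argument non-negative
  k=0: (−1)^1·2693.9933/(720)·0.5380^7·0.8429^1 = -0.041161
  k=1: (−1)^2·2693.9933/(240)·0.5380^5·0.8429^3 = +0.303096
d^4_{-2,-3}(2.0054) = -0.041161 +0.303096 = +0.261935
|D^4_{-2,-3}|² = |d^4_{-2,-3}(β)|² = (+0.261935)² = 0.068610 (the z-rotation phases have unit modulus)

P=0.0686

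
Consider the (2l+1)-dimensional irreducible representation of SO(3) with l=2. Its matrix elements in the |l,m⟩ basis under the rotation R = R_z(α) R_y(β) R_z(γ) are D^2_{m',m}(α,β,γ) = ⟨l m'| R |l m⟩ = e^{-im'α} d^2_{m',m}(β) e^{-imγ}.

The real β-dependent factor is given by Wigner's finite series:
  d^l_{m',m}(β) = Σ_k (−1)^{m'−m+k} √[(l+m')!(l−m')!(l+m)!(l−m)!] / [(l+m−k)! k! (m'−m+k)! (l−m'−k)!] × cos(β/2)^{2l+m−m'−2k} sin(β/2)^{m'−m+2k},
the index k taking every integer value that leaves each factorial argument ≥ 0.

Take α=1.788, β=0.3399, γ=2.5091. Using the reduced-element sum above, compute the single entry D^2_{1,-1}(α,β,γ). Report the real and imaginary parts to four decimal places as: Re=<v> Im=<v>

Re=0.0620 Im=0.0545

Split into d^2_{1,-1}(β=0.3399) × two z-phases.
c=cos(0.3399/2)=0.985593, s=sin(0.3399/2)=0.169133; N=√[6·1·1·6]=6.000000
The bounds max(0,m−m')=0 and min(l+m,l−m')=1 give 2 terms
  k=0: (−1)^2·6.0000/(2)·0.9856^2·0.1691^2 = +0.083363
  k=1: (−1)^3·6.0000/(6)·0.9856^0·0.1691^4 = -0.000818
d^2_{1,-1}(0.3399) = +0.083363 -0.000818 = +0.082545
D = (-0.215500-0.976504i)·(+0.082545)·(-0.806556+0.591157i) = +0.061998+0.054497i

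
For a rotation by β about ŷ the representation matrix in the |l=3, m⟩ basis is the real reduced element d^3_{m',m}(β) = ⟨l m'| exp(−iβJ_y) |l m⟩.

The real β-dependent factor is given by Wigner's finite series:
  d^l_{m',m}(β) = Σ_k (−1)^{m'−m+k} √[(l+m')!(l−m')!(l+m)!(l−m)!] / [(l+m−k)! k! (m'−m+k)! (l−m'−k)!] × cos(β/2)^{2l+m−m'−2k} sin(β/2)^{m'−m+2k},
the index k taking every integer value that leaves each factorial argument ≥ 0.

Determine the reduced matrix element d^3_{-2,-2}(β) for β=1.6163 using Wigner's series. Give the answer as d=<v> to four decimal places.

d=-0.4866

d^3_{-2,-2}(β=1.6163) via Wigner's sum:
Half-angle: c=0.690837, s=0.723010. N=√(1·120·1·120)=120.000000
Admissible k: 0..1 (factorial args all ≥0)
  k=0: (−1)^0·120.0000/(120)·0.6908^6·0.7230^0 = +0.108706
  k=1: (−1)^1·120.0000/(24)·0.6908^4·0.7230^2 = -0.595336
d^3_{-2,-2}(1.6163) = +0.108706 -0.595336 = -0.486629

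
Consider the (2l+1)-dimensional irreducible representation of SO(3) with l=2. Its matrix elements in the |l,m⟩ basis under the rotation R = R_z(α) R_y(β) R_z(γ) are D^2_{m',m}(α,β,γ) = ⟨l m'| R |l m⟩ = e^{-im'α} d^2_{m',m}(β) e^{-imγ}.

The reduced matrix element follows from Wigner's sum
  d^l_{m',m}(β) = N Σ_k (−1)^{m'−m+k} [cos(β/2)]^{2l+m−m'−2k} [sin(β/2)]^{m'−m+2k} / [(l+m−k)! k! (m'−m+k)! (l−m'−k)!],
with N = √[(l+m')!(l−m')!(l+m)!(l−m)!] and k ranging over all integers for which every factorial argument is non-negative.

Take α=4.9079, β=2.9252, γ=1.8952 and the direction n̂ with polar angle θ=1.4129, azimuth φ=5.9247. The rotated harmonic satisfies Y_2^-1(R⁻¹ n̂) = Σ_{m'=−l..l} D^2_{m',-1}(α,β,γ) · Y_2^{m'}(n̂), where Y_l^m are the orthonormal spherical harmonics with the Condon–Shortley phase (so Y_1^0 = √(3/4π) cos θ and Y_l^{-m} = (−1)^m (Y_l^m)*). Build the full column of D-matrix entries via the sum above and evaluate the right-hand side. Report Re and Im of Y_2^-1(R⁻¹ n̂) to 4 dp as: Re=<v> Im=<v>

Need the full column D^2_{m',-1} for m'=−2..2 at α=4.9079, β=2.9252, γ=1.8952.
cos(β/2)=0.107985, sin(β/2)=0.994152
d^2_{-2,-1}: single k=1 term ⇒ +0.002504;  D = +0.001642-0.001890i
d^2_{-1,-1}: k∈[0..1] ⇒ +0.000136 -0.034575 = -0.034439;  D = -0.029888-0.017109i
d^2_{0,-1}: k∈[0..1] ⇒ -0.003066 +0.259896 = +0.256830;  D = -0.081863+0.243434i
d^2_{1,-1}: k∈[0..1] ⇒ +0.034575 -0.976814 = -0.942240;  D = +0.934424+0.121112i
d^2_{2,-1}: single k=0 term ⇒ -0.212204;  D = +0.014126+0.211733i
Y_2^{m'}(θ=1.4129,φ=5.9247) and Σ D·Y over m':
  (+0.0016-0.0019i)·(+0.2840+0.2475i)  (-0.0299-0.0171i)·(+0.1123+0.0421i)  (-0.0819+0.2434i)·(-0.2920+0.0000i)  (+0.9344+0.1211i)·(-0.1123+0.0421i)  (+0.0141+0.2117i)·(+0.2840-0.2475i)
Y_2^-1(R⁻¹ n̂) = -0.031444+0.007963i

Re=-0.0314 Im=0.0080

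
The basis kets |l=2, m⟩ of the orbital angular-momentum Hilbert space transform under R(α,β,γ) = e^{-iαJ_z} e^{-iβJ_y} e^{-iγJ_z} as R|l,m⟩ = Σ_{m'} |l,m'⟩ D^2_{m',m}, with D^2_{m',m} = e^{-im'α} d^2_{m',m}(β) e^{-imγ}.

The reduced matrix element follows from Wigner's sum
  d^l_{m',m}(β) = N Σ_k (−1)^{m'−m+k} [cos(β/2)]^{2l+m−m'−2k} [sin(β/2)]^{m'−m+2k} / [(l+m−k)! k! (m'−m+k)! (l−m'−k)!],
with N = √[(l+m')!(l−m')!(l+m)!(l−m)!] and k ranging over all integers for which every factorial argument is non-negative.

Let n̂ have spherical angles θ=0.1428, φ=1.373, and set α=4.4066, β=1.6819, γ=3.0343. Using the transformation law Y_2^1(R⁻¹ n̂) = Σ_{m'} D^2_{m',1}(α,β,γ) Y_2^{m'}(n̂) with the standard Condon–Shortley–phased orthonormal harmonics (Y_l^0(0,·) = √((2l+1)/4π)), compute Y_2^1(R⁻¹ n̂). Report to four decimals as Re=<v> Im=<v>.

Need the full column D^2_{m',1} for m'=−2..2 at α=4.4066, β=1.6819, γ=3.0343.
cos(β/2)=0.666755, sin(β/2)=0.745277
d^2_{-2,1}: single k=3 term ⇒ +0.552013;  D = +0.483298-0.266723i
d^2_{-1,1}: k∈[2..3] ⇒ +0.740780 -0.308511 = +0.432269;  D = +0.085241+0.423781i
d^2_{0,1}: k∈[1..2] ⇒ +0.541118 -0.676075 = -0.134957;  D = +0.134181+0.014452i
d^2_{1,1}: k∈[0..1] ⇒ +0.197636 -0.740780 = -0.543144;  D = -0.218036+0.497459i
d^2_{2,1}: single k=0 term ⇒ -0.441821;  D = -0.332493-0.290955i
Y_2^{m'}(θ=0.1428,φ=1.373) and Σ D·Y over m':
  (+0.4833-0.2667i)·(-0.0072-0.0030i)  (+0.0852+0.4238i)·(+0.0214-0.1067i)  (+0.1342+0.0145i)·(+0.6116+0.0000i)  (-0.2180+0.4975i)·(-0.0214-0.1067i)  (-0.3325-0.2910i)·(-0.0072+0.0030i)
Y_2^1(R⁻¹ n̂) = +0.185838+0.023000i

Re=0.1858 Im=0.0230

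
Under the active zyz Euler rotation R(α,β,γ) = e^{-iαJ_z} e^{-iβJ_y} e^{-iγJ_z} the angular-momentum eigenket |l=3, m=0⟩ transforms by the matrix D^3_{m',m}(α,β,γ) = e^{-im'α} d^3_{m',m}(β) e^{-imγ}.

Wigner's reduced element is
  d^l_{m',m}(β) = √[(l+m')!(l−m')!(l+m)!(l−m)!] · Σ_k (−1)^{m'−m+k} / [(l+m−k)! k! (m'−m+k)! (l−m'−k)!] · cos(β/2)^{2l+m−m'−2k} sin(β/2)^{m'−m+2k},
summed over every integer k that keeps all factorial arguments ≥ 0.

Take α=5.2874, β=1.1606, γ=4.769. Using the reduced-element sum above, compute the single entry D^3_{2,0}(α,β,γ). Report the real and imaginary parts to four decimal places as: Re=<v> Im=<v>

Re=-0.1876 Im=0.4192

D^3_{2,0}(5.2874,1.1606,4.769) = e^{-i·2·5.2874}·d^3_{2,0}(1.1606)·e^{-i·0·4.769}. Compute d first:
c=cos(1.1606/2)=0.836298, s=sin(1.1606/2)=0.548275; N=√[120·1·6·6]=65.726707
The bounds max(0,m−m')=0 and min(l+m,l−m')=1 give 2 terms
  k=0: (−1)^2·65.7267/(12)·0.8363^4·0.5483^2 = +0.805382
  k=1: (−1)^3·65.7267/(12)·0.8363^2·0.5483^4 = -0.346160
d^3_{2,0}(1.1606) = +0.805382 -0.346160 = +0.459223
Attach z-rotation phases: D = e^{-i(2)(5.2874)}·(+0.459223)·e^{-i(0)(4.769)} = -0.187577+0.419166i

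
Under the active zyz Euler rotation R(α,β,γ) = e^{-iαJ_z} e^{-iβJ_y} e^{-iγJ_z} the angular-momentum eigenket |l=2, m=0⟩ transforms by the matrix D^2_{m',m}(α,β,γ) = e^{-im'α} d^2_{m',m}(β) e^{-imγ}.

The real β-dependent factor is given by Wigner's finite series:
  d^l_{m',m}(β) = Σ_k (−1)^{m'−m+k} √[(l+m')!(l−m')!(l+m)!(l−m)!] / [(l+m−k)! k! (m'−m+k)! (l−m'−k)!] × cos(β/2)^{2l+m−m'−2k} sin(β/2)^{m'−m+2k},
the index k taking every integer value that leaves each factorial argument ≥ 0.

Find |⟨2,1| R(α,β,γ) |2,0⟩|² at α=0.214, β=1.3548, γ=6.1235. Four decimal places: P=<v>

P=0.0657

D^2_{1,0}(0.214,1.3548,6.1235) = e^{-i·1·0.214}·d^2_{1,0}(1.3548)·e^{-i·0·6.1235}. Compute d first:
With c≡cos(β/2)=0.779205 and s≡sin(β/2)=0.626769, N=[6·1·2·2]^{1/2}=4.898979
The bounds max(0,m−m')=0 and min(l+m,l−m')=1 give 2 terms
  k=0: (−1)^1·4.8990/(2)·0.7792^3·0.6268^1 = -0.726337
  k=1: (−1)^2·4.8990/(2)·0.7792^1·0.6268^3 = +0.469949
d^2_{1,0}(1.3548) = -0.726337 +0.469949 = -0.256389
|D^2_{1,0}|² = |d^2_{1,0}(β)|² = (-0.256389)² = 0.065735 (the z-rotation phases have unit modulus)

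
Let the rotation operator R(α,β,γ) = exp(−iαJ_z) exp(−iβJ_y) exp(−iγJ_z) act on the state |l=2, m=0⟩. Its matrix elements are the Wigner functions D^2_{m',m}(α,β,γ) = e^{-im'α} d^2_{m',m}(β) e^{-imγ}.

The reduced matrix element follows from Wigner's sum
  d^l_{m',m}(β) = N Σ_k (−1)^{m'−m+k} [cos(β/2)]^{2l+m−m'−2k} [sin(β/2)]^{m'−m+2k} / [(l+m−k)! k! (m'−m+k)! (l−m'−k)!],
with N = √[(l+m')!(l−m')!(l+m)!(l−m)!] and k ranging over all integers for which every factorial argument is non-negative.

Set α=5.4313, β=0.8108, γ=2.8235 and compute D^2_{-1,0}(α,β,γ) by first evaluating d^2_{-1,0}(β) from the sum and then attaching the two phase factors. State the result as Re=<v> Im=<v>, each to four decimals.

D^2_{-1,0}(5.4313,0.8108,2.8235) = e^{-i·-1·5.4313}·d^2_{-1,0}(0.8108)·e^{-i·0·2.8235}. Compute d first:
With c≡cos(β/2)=0.918945 and s≡sin(β/2)=0.394386, N=[1·6·2·2]^{1/2}=4.898979
Admissible k: 1..2 (factorial args all ≥0)
  k=1: (−1)^0·4.8990/(2)·0.9189^3·0.3944^1 = +0.749662
  k=2: (−1)^1·4.8990/(2)·0.9189^1·0.3944^3 = -0.138080
d^2_{-1,0}(0.8108) = +0.749662 -0.138080 = +0.611582
D = (+0.658566-0.752523i)·(+0.611582)·(+1.000000+0.000000i) = +0.402767-0.460230i

Re=0.4028 Im=-0.4602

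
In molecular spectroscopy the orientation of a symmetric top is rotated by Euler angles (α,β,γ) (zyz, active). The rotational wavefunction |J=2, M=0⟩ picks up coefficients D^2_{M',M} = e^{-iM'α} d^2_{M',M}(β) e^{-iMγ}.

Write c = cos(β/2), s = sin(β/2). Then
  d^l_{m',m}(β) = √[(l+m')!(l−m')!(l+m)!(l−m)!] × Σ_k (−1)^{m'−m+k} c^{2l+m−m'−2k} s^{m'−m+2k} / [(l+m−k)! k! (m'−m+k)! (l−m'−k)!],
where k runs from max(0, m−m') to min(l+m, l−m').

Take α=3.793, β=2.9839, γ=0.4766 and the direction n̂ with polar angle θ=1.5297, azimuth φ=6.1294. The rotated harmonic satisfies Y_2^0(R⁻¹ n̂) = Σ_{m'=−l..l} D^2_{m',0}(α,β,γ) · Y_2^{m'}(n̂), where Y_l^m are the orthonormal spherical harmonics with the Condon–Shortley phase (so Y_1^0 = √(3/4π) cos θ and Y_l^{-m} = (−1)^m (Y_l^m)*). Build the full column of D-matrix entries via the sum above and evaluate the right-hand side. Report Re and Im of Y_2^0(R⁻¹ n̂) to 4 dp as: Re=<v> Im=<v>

Re=-0.2943 Im=0.0000

Need the full column D^2_{m',0} for m'=−2..2 at α=3.793, β=2.9839, γ=0.4766.
cos(β/2)=0.078765, sin(β/2)=0.996893
d^2_{-2,0}: single k=2 term ⇒ +0.015102;  D = +0.003999+0.014563i
d^2_{-1,0}: k∈[1..2] ⇒ +0.001193 -0.191141 = -0.189947;  D = +0.151052+0.115166i
d^2_{0,0}: k∈[0..2] ⇒ +0.000038 -0.024662 +0.987631 = +0.963008;  D = +0.963008+0.000000i
d^2_{1,0}: k∈[0..1] ⇒ -0.001193 +0.191141 = +0.189947;  D = -0.151052+0.115166i
d^2_{2,0}: single k=0 term ⇒ +0.015102;  D = +0.003999-0.014563i
Y_2^{m'}(θ=1.5297,φ=6.1294) and Σ D·Y over m':
  (+0.0040+0.0146i)·(+0.3675+0.1167i)  (+0.1511+0.1152i)·(+0.0313+0.0049i)  (+0.9630+0.0000i)·(-0.3138+0.0000i)  (-0.1511+0.1152i)·(-0.0313+0.0049i)  (+0.0040-0.0146i)·(+0.3675-0.1167i)
Y_2^0(R⁻¹ n̂) = -0.294299+0.000000i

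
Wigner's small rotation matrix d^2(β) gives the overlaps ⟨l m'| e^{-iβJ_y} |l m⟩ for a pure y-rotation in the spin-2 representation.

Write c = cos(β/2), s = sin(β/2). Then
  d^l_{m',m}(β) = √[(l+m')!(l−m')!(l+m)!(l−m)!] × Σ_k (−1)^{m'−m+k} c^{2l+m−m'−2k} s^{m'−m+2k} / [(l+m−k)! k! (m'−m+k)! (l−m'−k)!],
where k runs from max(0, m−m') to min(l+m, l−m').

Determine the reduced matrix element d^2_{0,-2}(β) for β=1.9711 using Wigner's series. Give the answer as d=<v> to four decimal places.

d=0.5194

d^2_{0,-2}(β=1.9711) via Wigner's sum:
c=cos(1.9711/2)=0.552405, s=sin(1.9711/2)=0.833576; N=√[2·2·1·24]=9.797959
k∈{0} keeps every argument non-negative
  k=0: (−1)^2·9.7980/(4)·0.5524^2·0.8336^2 = +0.519375
d^2_{0,-2}(1.9711) = +0.519375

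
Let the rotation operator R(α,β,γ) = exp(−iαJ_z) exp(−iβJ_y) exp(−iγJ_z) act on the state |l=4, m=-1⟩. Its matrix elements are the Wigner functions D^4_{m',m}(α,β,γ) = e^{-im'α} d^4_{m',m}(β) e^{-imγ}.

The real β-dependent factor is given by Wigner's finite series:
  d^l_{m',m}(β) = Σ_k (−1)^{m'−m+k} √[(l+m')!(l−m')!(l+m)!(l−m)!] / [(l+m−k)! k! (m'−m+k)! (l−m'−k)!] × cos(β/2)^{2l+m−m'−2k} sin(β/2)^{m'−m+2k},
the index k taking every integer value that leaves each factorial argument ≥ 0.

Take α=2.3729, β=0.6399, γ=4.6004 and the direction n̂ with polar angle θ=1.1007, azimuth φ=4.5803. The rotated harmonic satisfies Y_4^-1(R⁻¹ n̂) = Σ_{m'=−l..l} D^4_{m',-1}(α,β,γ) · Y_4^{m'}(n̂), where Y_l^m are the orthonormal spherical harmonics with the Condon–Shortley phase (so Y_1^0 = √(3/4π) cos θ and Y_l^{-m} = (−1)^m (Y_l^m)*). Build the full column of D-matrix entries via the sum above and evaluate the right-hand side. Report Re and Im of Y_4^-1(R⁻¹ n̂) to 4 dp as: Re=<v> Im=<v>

Need the full column D^4_{m',-1} for m'=−4..4 at α=2.3729, β=0.6399, γ=4.6004.
cos(β/2)=0.949251, sin(β/2)=0.314519
d^4_{-4,-1}: single k=3 term ⇒ +0.179449;  D = +0.008102+0.179266i
d^4_{-3,-1}: k∈[2..3] ⇒ +0.574448 -0.105107 = +0.469341;  D = +0.310719-0.351760i
d^4_{-2,-1}: k∈[1..3] ⇒ +0.926726 -0.508690 +0.037230 = +0.455266;  D = -0.453861+0.035737i
d^4_{-1,-1}: k∈[0..3] ⇒ +0.659248 -1.085606 +0.238360 -0.008723 = -0.196720;  D = -0.151705-0.125237i
d^4_{0,-1}: k∈[0..3] ⇒ -0.976855 +0.643447 -0.070639 +0.001292 = -0.402754;  D = +0.045010+0.400231i
d^4_{1,-1}: k∈[0..3] ⇒ +0.723737 -0.238360 +0.013084 -0.000096 = +0.498365;  D = -0.304256+0.394709i
d^4_{2,-1}: k∈[0..2] ⇒ -0.339126 +0.055845 -0.001226 = -0.284508;  D = -0.281505+0.041222i
d^4_{3,-1}: k∈[0..1] ⇒ +0.105107 -0.006923 = +0.098184;  D = -0.079721-0.057311i
d^4_{4,-1}: single k=0 term ⇒ -0.019700;  D = -0.003504-0.019386i
Y_4^{m'}(θ=1.1007,φ=4.5803) and Σ D·Y over m':
  (+0.0081+0.1793i)·(+0.2414+0.1409i)  (+0.3107-0.3518i)·(+0.1551-0.3706i)  (-0.4539+0.0357i)·(-0.1120-0.0303i)  (-0.1517-0.1252i)·(+0.0393-0.2961i)  (+0.0450+0.4002i)·(-0.1779+0.0000i)  (-0.3043+0.3947i)·(-0.0393-0.2961i)  (-0.2815+0.0412i)·(-0.1120+0.0303i)  (-0.0797-0.0573i)·(-0.1551-0.3706i)  (-0.0035-0.0194i)·(+0.2414-0.1409i)
Y_4^-1(R⁻¹ n̂) = +0.042023-0.051074i

Re=0.0420 Im=-0.0511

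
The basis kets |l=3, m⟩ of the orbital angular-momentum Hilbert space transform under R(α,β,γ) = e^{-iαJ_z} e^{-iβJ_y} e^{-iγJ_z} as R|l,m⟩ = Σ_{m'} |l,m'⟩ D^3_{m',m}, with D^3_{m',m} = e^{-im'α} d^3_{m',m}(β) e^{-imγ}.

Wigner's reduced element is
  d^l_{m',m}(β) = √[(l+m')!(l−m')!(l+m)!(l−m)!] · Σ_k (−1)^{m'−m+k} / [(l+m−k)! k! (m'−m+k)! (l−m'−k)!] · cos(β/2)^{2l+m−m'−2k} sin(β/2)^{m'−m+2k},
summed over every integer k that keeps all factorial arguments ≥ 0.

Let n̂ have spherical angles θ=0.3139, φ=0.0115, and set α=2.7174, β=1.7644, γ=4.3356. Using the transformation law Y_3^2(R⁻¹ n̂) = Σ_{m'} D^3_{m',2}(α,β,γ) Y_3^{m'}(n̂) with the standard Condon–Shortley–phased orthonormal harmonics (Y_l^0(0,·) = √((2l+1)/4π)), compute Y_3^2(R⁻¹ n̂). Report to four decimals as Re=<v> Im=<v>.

Need the full column D^3_{m',2} for m'=−3..3 at α=2.7174, β=1.7644, γ=4.3356.
cos(β/2)=0.635454, sin(β/2)=0.772139
d^3_{-3,2}: single k=5 term ⇒ +0.427205;  D = +0.370949-0.211899i
d^3_{-2,2}: k∈[4..5] ⇒ +0.717661 -0.211920 = +0.505741;  D = -0.503470+0.047876i
d^3_{-1,2}: k∈[3..4] ⇒ +0.747082 -0.551519 = +0.195563;  D = +0.185049+0.063257i
d^3_{0,2}: k∈[2..3] ⇒ +0.532461 -0.786159 = -0.253698;  D = +0.185008+0.173593i
d^3_{1,2}: k∈[1..2] ⇒ +0.252997 -0.747082 = -0.494085;  D = -0.189227-0.456413i
d^3_{2,2}: k∈[0..1] ⇒ +0.065842 -0.486068 = -0.420226;  D = -0.013095+0.420022i
d^3_{3,2}: single k=0 term ⇒ -0.195971;  D = +0.086185-0.176002i
Y_3^{m'}(θ=0.3139,φ=0.0115) and Σ D·Y over m':
  (+0.3709-0.2119i)·(+0.0123-0.0004i)  (-0.5035+0.0479i)·(+0.0926-0.0021i)  (+0.1850+0.0633i)·(+0.3516-0.0040i)  (+0.1850+0.1736i)·(+0.5407+0.0000i)  (-0.1892-0.4564i)·(-0.3516-0.0040i)  (-0.0131+0.4200i)·(+0.0926+0.0021i)  (+0.0862-0.1760i)·(-0.0123-0.0004i)
Y_3^2(R⁻¹ n̂) = +0.184701+0.320334i

Re=0.1847 Im=0.3203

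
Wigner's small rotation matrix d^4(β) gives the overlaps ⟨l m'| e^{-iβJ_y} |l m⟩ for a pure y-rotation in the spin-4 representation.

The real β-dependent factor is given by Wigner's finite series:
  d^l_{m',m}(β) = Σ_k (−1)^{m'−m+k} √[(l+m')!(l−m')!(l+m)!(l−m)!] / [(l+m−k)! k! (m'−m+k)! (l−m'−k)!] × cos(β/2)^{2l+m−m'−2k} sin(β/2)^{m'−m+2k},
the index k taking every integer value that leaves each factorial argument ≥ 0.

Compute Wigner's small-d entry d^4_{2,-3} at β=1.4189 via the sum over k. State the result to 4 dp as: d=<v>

d^4_{2,-3}(β=1.4189) via Wigner's sum:
Half-angle: c=0.758720, s=0.651417. N=√(720·2·1·5040)=2693.993318
The bounds max(0,m−m')=0 and min(l+m,l−m')=1 give 2 terms
  k=0: (−1)^5·2693.9933/(240)·0.7587^3·0.6514^5 = -0.575075
  k=1: (−1)^6·2693.9933/(720)·0.7587^1·0.6514^7 = +0.141305
d^4_{2,-3}(1.4189) = -0.575075 +0.141305 = -0.433770

d=-0.4338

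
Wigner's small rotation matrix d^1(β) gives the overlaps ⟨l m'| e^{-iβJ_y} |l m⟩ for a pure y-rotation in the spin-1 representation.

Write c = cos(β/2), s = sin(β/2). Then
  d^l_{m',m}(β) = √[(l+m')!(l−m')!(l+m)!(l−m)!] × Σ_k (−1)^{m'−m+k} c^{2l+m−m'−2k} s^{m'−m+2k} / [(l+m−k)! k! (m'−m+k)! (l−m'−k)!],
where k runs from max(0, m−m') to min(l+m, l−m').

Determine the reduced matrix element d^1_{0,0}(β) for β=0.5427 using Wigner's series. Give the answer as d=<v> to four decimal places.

d^1_{0,0}(β=0.5427) via Wigner's sum:
c=cos(0.5427/2)=0.963410, s=sin(0.5427/2)=0.268032; N=√[1·1·1·1]=1.000000
k∈{0,1} keeps every argument non-negative
  k=0: (−1)^0·1.0000/(1)·0.9634^2·0.2680^0 = +0.928159
  k=1: (−1)^1·1.0000/(1)·0.9634^0·0.2680^2 = -0.071841
d^1_{0,0}(0.5427) = +0.928159 -0.071841 = +0.856317

d=0.8563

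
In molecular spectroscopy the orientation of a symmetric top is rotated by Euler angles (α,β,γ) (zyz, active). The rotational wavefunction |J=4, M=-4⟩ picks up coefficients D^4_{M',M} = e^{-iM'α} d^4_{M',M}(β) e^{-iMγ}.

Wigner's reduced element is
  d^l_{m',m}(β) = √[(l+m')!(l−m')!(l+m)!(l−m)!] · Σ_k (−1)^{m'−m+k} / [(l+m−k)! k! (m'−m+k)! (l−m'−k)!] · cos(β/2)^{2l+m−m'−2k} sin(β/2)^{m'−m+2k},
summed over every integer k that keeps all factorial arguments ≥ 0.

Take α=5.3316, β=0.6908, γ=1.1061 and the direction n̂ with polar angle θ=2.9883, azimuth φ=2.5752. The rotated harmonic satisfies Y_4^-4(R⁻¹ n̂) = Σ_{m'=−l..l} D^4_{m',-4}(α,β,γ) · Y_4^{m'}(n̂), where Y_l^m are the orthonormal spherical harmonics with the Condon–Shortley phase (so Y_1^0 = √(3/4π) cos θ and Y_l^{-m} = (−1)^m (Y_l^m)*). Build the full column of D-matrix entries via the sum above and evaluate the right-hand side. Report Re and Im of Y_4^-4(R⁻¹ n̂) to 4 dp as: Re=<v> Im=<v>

Re=0.0050 Im=-0.0329

Need the full column D^4_{m',-4} for m'=−4..4 at α=5.3316, β=0.6908, γ=1.1061.
cos(β/2)=0.940940, sin(β/2)=0.338573
d^4_{-4,-4}: single k=0 term ⇒ +0.614463;  D = +0.500790+0.356053i
d^4_{-3,-4}: single k=0 term ⇒ -0.625362;  D = -0.000721-0.625361i
d^4_{-2,-4}: single k=0 term ⇒ +0.420974;  D = -0.342533+0.244725i
d^4_{-1,-4}: single k=0 term ⇒ -0.214221;  D = +0.202577+0.069664i
d^4_{0,-4}: single k=0 term ⇒ +0.086180;  D = -0.024477-0.082631i
d^4_{1,-4}: single k=0 term ⇒ -0.027736;  D = -0.017084+0.021850i
d^4_{2,-4}: single k=0 term ⇒ +0.007057;  D = +0.007050+0.000313i
d^4_{3,-4}: single k=0 term ⇒ -0.001357;  D = -0.000738-0.001139i
d^4_{4,-4}: single k=0 term ⇒ +0.000173;  D = -0.000064+0.000161i
Y_4^{m'}(θ=2.9883,φ=2.5752) and Σ D·Y over m':
  (+0.5008+0.3561i)·(-0.0002+0.0002i)  (-0.0007-0.6254i)·(-0.0006+0.0044i)  (-0.3425+0.2447i)·(+0.0193+0.0412i)  (+0.2026+0.0697i)·(+0.2311+0.1470i)  (-0.0245-0.0826i)·(+0.7496+0.0000i)  (-0.0171+0.0218i)·(-0.2311+0.1470i)  (+0.0071+0.0003i)·(+0.0193-0.0412i)  (-0.0007-0.0011i)·(+0.0006+0.0044i)  (-0.0001+0.0002i)·(-0.0002-0.0002i)
Y_4^-4(R⁻¹ n̂) = +0.005011-0.032926i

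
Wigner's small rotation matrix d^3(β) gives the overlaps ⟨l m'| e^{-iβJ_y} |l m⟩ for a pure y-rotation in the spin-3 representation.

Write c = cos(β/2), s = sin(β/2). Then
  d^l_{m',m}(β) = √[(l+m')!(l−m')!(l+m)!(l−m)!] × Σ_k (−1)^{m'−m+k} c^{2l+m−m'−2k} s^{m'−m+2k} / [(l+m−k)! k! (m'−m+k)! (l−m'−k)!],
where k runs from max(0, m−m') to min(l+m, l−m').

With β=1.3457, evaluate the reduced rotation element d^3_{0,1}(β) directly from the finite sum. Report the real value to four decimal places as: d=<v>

d=-0.3170

d^3_{0,1}(β=1.3457) via Wigner's sum:
Half-angle: c=0.782049, s=0.623217. N=√(6·6·24·2)=41.569219
k: max(0,(1)−(0))=1 … min(3+(1),3−(0))=3
  k=1: (−1)^0·41.5692/(12)·0.7820^5·0.6232^1 = +0.631537
  k=2: (−1)^1·41.5692/(4)·0.7820^3·0.6232^3 = -1.203183
  k=3: (−1)^2·41.5692/(12)·0.7820^1·0.6232^5 = +0.254696
d^3_{0,1}(1.3457) = +0.631537 -1.203183 +0.254696 = -0.316950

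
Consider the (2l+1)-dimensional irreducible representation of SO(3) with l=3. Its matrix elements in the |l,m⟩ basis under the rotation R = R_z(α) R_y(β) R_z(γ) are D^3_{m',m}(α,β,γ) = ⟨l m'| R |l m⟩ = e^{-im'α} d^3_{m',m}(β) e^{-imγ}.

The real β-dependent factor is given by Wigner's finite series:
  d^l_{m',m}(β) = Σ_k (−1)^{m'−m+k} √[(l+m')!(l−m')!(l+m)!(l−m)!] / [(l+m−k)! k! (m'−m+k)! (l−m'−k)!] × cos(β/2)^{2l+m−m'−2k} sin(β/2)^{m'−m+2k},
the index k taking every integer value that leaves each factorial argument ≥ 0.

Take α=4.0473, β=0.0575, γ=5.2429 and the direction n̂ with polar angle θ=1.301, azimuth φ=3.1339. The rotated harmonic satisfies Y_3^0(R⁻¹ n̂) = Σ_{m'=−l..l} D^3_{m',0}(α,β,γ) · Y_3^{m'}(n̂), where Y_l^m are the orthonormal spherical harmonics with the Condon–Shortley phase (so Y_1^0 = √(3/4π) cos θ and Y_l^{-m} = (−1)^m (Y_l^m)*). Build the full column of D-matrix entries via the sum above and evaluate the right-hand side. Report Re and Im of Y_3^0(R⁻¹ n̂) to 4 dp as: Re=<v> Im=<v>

Need the full column D^3_{m',0} for m'=−3..3 at α=4.0473, β=0.0575, γ=5.2429.
cos(β/2)=0.999587, sin(β/2)=0.028746
d^3_{-3,0}: single k=3 term ⇒ +0.000106;  D = +0.000097-0.000044i
d^3_{-2,0}: k∈[2..3] ⇒ +0.004519 -0.000004 = +0.004515;  D = -0.001076+0.004385i
d^3_{-1,0}: k∈[1..3] ⇒ +0.099374 -0.000247 +0.000000 = +0.099127;  D = -0.061174-0.077999i
d^3_{0,0}: k∈[0..3] ⇒ +0.997523 -0.007425 +0.000006 -0.000000 = +0.990104;  D = +0.990104+0.000000i
d^3_{1,0}: k∈[0..2] ⇒ -0.099374 +0.000247 -0.000000 = -0.099127;  D = +0.061174-0.077999i
d^3_{2,0}: k∈[0..1] ⇒ +0.004519 -0.000004 = +0.004515;  D = -0.001076-0.004385i
d^3_{3,0}: single k=0 term ⇒ -0.000106;  D = -0.000097-0.000044i
Y_3^{m'}(θ=1.301,φ=3.1339) and Σ D·Y over m':
  (+0.0001-0.0000i)·(-0.3735-0.0086i)  (-0.0011+0.0044i)·(+0.2530+0.0039i)  (-0.0612-0.0780i)·(+0.2008+0.0015i)  (+0.9901+0.0000i)·(-0.2631+0.0000i)  (+0.0612-0.0780i)·(-0.2008+0.0015i)  (-0.0011-0.0044i)·(+0.2530-0.0039i)  (-0.0001-0.0000i)·(+0.3735-0.0086i)
Y_3^0(R⁻¹ n̂) = -0.285443-0.000000i

Re=-0.2854 Im=0.0000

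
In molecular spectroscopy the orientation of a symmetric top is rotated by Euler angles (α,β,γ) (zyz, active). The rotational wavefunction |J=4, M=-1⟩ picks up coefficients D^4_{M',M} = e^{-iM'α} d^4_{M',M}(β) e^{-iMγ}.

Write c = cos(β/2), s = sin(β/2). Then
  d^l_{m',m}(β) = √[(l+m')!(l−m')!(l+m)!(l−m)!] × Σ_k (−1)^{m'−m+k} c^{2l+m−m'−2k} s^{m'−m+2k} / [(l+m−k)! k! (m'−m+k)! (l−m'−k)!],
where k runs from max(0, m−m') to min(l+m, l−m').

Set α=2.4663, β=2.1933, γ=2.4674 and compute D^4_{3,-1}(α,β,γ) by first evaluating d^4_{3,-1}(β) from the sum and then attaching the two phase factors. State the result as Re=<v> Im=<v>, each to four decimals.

Re=-0.1001 Im=-0.4494

Split into d^4_{3,-1}(β=2.1933) × two z-phases.
c=cos(2.1933/2)=0.456579, s=sin(2.1933/2)=0.889683; N=√[5040·1·6·120]=1904.940944
The bounds max(0,m−m')=0 and min(l+m,l−m')=1 give 2 terms
  k=0: (−1)^4·1904.9409/(144)·0.4566^4·0.8897^4 = +0.360184
  k=1: (−1)^5·1904.9409/(240)·0.4566^2·0.8897^6 = -0.820566
d^4_{3,-1}(2.1933) = +0.360184 -0.820566 = -0.460382
Phases: e^{-i·(3)·2.4663}=+0.439536-0.898225i, e^{-i·(-1)·2.4674}=-0.781211+0.624267i ⇒ D=-0.100070-0.449375i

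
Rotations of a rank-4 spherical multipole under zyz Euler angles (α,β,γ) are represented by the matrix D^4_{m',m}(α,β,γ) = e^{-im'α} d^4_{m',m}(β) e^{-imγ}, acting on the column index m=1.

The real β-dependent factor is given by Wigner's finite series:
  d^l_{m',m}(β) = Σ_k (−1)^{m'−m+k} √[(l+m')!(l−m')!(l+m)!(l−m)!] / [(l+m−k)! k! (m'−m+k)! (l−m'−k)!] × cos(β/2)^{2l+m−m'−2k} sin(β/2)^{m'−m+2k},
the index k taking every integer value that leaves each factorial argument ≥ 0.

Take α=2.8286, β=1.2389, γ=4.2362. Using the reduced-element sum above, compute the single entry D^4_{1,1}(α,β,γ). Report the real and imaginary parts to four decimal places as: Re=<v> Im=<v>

Re=-0.0254 Im=0.0252

D^4_{1,1}(2.8286,1.2389,4.2362) = e^{-i·1·2.8286}·d^4_{1,1}(1.2389)·e^{-i·1·4.2362}. Compute d first:
With c≡cos(β/2)=0.814198 and s≡sin(β/2)=0.580587, N=[120·6·120·6]^{1/2}=720.000000
k: max(0,(1)−(1))=0 … min(4+(1),4−(1))=3
  k=0: (−1)^0·720.0000/(720)·0.8142^8·0.5806^0 = +0.193126
  k=1: (−1)^1·720.0000/(48)·0.8142^6·0.5806^2 = -1.473012
  k=2: (−1)^2·720.0000/(24)·0.8142^4·0.5806^4 = +1.498000
  k=3: (−1)^3·720.0000/(72)·0.8142^2·0.5806^6 = -0.253902
d^4_{1,1}(1.2389) = +0.193126 -1.473012 +1.498000 -0.253902 = -0.035789
Attach z-rotation phases: D = e^{-i(1)(2.8286)}·(-0.035789)·e^{-i(1)(4.2362)} = -0.025402+0.025211i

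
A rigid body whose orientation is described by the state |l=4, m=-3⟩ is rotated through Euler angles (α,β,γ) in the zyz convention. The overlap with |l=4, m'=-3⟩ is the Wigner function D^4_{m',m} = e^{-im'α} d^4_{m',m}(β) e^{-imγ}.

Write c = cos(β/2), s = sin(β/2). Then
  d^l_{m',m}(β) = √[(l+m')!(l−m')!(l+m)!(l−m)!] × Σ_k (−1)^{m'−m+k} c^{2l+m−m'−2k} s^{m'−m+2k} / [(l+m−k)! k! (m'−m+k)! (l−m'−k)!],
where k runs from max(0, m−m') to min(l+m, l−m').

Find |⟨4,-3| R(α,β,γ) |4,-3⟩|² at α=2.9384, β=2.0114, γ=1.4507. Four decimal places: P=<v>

First d^4_{-3,-3}(β=2.0114), then the phase factors e^{-i(-3)α} and e^{-i(-3)γ}:
c=cos(2.0114/2)=0.535497, s=sin(2.0114/2)=0.844537; N=√[1·5040·1·5040]=5040.000000
k∈{0,1} keeps every argument non-negative
  k=0: (−1)^0·5040.0000/(5040)·0.5355^8·0.8445^0 = +0.006762
  k=1: (−1)^1·5040.0000/(720)·0.5355^6·0.8445^2 = -0.117728
d^4_{-3,-3}(2.0114) = +0.006762 -0.117728 = -0.110966
|D^4_{-3,-3}|² = |d^4_{-3,-3}(β)|² = (-0.110966)² = 0.012313 (the z-rotation phases have unit modulus)

P=0.0123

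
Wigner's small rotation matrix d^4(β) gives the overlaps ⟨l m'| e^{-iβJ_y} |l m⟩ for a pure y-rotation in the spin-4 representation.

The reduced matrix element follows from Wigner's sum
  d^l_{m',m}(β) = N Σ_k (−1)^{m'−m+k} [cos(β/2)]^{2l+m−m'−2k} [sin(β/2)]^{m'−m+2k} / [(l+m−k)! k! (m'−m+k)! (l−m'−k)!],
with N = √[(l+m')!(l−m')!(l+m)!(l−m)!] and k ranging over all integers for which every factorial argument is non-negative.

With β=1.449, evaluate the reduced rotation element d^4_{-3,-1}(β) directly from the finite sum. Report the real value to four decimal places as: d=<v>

d^4_{-3,-1}(β=1.449) via Wigner's sum:
c=cos(1.449/2)=0.748831, s=sin(1.449/2)=0.662761; N=√[1·5040·6·120]=1904.940944
Admissible k: 2..3 (factorial args all ≥0)
  k=2: (−1)^0·1904.9409/(240)·0.7488^6·0.6628^2 = +0.614733
  k=3: (−1)^1·1904.9409/(144)·0.7488^4·0.6628^4 = -0.802568
d^4_{-3,-1}(1.449) = +0.614733 -0.802568 = -0.187835

d=-0.1878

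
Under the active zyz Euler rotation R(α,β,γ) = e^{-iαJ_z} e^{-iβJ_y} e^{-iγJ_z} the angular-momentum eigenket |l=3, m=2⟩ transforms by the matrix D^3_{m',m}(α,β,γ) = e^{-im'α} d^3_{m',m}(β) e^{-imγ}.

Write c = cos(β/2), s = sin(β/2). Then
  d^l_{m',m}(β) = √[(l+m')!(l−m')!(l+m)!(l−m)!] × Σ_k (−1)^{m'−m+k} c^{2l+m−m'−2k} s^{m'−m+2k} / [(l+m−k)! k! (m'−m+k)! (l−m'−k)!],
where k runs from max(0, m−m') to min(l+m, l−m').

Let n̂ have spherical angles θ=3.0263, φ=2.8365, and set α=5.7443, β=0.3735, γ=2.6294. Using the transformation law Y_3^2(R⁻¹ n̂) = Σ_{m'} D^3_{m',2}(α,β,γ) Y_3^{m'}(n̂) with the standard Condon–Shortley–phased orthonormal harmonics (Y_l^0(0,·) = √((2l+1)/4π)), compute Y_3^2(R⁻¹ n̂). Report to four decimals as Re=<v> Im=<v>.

Re=-0.0454 Im=-0.0486

Need the full column D^3_{m',2} for m'=−3..3 at α=5.7443, β=0.3735, γ=2.6294.
cos(β/2)=0.982613, sin(β/2)=0.185666
d^3_{-3,2}: single k=5 term ⇒ +0.000531;  D = +0.000441-0.000296i
d^3_{-2,2}: k∈[4..5] ⇒ +0.005737 -0.000041 = +0.005696;  D = +0.005688-0.000304i
d^3_{-1,2}: k∈[3..4] ⇒ +0.038404 -0.000686 = +0.037718;  D = +0.033360+0.017601i
d^3_{0,2}: k∈[2..3] ⇒ +0.176018 -0.006284 = +0.169734;  D = +0.088198+0.145020i
d^3_{1,2}: k∈[1..2] ⇒ +0.537831 -0.038404 = +0.499426;  D = +0.003759+0.499412i
d^3_{2,2}: k∈[0..1] ⇒ +0.900108 -0.160682 = +0.739426;  D = -0.374672+0.637473i
d^3_{3,2}: single k=0 term ⇒ -0.416602;  D = +0.365492-0.199931i
Y_3^{m'}(θ=3.0263,φ=2.8365) and Σ D·Y over m':
  (+0.0004-0.0003i)·(-0.0004-0.0005i)  (+0.0057-0.0003i)·(-0.0110-0.0077i)  (+0.0334+0.0176i)·(-0.1395-0.0439i)  (+0.0882+0.1450i)·(-0.7169+0.0000i)  (+0.0038+0.4994i)·(+0.1395-0.0439i)  (-0.3747+0.6375i)·(-0.0110+0.0077i)  (+0.3655-0.1999i)·(+0.0004-0.0005i)
Y_3^2(R⁻¹ n̂) = -0.045449-0.048585i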